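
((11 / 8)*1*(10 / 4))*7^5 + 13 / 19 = 17563523 / 304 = 57774.75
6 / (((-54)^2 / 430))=215 / 243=0.88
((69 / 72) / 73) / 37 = 23 / 64824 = 0.00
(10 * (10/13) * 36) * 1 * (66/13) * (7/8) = 207900/169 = 1230.18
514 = 514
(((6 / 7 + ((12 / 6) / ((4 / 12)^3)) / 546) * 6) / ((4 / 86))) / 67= 11223 / 6097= 1.84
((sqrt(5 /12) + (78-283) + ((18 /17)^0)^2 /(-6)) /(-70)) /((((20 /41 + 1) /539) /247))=959907949 /3660-779779*sqrt(15) /3660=261444.78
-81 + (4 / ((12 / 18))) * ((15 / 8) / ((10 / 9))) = -567 / 8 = -70.88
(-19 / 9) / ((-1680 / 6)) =19 / 2520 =0.01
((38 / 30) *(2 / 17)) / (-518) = -19 / 66045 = -0.00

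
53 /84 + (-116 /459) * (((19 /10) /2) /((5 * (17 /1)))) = 3430897 /5462100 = 0.63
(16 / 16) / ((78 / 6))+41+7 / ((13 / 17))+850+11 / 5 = 58658 / 65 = 902.43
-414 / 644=-9 / 14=-0.64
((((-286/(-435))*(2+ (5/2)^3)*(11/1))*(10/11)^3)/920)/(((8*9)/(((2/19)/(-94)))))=-65/40148064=-0.00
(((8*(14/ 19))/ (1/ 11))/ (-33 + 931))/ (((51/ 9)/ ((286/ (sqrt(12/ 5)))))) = 88088*sqrt(15)/ 145027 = 2.35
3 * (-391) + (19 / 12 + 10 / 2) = -13997 / 12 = -1166.42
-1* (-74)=74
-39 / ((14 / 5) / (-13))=2535 / 14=181.07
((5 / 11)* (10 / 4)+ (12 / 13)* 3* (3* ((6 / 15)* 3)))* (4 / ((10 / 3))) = 47643 / 3575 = 13.33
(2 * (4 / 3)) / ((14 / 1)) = 0.19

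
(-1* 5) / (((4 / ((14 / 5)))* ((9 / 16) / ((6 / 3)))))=-112 / 9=-12.44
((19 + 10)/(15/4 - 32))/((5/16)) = -3.28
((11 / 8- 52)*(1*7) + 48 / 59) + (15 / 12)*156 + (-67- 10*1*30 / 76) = -2058235 / 8968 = -229.51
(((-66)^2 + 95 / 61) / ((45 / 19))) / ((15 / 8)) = 40403272 / 41175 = 981.26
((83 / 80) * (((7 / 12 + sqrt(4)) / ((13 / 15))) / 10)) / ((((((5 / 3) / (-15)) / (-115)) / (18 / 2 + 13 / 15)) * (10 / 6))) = 19706607 / 10400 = 1894.87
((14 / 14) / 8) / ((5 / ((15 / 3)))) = 1 / 8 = 0.12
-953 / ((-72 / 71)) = 67663 / 72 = 939.76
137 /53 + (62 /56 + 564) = 842455 /1484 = 567.69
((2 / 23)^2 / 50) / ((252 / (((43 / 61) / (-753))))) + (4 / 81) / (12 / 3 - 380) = -708710944 / 5396102045775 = -0.00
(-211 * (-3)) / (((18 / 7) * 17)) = 1477 / 102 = 14.48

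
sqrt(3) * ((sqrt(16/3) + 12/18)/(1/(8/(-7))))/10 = -16/35 - 8 * sqrt(3)/105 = -0.59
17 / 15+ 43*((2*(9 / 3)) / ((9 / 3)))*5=6467 / 15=431.13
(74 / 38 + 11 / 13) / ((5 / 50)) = 6900 / 247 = 27.94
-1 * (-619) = 619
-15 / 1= -15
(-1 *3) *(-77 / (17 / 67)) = 15477 / 17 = 910.41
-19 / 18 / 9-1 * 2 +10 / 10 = -181 / 162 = -1.12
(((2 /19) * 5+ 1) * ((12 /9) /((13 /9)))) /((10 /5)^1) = 0.70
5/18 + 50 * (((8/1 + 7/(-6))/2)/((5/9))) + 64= 3346/9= 371.78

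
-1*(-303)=303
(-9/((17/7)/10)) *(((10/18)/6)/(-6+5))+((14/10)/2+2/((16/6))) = 4.88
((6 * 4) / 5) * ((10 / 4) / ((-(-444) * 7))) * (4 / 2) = 0.01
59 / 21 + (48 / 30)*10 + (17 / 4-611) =-49387 / 84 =-587.94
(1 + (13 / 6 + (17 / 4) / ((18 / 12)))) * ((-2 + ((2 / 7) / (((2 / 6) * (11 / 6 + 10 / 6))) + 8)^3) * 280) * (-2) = -31537903680 / 16807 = -1876474.31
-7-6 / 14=-52 / 7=-7.43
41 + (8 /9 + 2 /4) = 763 /18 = 42.39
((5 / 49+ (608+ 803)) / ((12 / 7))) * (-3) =-17286 / 7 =-2469.43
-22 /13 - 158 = -2076 /13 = -159.69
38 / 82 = 0.46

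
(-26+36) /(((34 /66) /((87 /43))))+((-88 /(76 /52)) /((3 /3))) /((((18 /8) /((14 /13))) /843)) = -24254.90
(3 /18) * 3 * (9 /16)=0.28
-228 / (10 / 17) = -1938 / 5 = -387.60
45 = 45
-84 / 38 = -42 / 19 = -2.21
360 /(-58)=-180 /29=-6.21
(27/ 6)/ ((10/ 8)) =18/ 5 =3.60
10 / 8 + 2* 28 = 229 / 4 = 57.25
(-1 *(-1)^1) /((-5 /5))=-1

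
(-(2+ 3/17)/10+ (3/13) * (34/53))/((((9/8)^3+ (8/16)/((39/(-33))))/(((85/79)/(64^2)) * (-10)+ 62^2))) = -95671305123/357828920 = -267.37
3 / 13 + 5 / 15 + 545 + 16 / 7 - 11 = 536.85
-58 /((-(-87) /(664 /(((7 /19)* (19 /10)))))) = -13280 /21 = -632.38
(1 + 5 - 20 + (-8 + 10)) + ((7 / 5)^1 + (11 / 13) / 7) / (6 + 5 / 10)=-69596 / 5915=-11.77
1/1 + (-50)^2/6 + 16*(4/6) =1285/3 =428.33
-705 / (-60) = 11.75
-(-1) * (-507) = -507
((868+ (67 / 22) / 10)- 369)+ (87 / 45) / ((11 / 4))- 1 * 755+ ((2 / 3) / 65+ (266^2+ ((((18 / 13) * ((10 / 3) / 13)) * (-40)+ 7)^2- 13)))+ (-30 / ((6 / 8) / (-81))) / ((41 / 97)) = 20147251321667 / 257620220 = 78205.24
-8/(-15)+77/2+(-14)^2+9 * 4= 8131/30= 271.03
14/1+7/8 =14.88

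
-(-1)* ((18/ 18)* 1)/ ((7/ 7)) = 1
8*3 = 24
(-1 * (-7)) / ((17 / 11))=77 / 17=4.53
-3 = -3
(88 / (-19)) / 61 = -88 / 1159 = -0.08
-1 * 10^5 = -100000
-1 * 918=-918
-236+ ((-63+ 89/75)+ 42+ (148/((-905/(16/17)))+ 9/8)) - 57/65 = -6137413573/24000600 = -255.72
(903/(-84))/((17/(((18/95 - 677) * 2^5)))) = 22118168/1615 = 13695.46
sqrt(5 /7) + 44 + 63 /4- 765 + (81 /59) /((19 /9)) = -3159425 /4484 + sqrt(35) /7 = -703.75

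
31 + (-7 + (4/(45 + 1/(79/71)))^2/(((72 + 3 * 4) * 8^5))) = 54284529703009/2261855404032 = 24.00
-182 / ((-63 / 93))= 806 / 3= 268.67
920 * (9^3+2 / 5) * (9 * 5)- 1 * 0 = 30197160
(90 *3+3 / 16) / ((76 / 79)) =341517 / 1216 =280.85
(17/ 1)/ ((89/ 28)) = 476/ 89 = 5.35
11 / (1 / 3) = 33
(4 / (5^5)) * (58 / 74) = 116 / 115625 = 0.00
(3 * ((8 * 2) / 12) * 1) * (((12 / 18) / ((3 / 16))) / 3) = 128 / 27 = 4.74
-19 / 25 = -0.76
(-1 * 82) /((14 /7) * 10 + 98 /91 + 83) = -26 /33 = -0.79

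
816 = 816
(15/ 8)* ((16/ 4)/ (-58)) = -15/ 116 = -0.13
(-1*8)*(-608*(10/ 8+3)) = 20672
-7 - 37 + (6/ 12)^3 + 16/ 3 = -925/ 24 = -38.54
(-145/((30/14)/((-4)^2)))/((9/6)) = -6496/9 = -721.78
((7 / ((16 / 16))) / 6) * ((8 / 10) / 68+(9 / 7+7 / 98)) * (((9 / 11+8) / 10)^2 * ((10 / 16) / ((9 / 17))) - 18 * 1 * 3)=-1674070267 / 19747200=-84.78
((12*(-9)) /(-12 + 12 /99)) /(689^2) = 891 /46522658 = 0.00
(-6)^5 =-7776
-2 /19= -0.11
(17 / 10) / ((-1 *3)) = -17 / 30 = -0.57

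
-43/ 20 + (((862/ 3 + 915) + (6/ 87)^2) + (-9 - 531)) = 33313091/ 50460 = 660.19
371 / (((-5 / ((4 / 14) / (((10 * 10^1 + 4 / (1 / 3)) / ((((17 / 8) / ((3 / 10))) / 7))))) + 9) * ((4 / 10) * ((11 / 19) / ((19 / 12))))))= -119833 / 91080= -1.32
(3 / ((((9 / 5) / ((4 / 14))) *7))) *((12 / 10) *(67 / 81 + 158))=51460 / 3969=12.97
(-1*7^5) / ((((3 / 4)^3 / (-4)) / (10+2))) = 17210368 / 9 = 1912263.11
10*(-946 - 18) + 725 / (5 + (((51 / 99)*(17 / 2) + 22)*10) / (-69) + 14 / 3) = -126619015 / 13306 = -9515.93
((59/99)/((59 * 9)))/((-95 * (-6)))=1/507870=0.00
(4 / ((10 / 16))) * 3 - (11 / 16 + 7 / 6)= 4163 / 240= 17.35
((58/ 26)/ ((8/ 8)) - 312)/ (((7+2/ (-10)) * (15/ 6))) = -4027/ 221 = -18.22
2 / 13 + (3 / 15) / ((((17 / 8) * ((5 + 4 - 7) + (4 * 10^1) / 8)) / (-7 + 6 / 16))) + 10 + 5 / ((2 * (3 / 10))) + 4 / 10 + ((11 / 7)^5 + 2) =338530937 / 11143041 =30.38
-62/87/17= -62/1479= -0.04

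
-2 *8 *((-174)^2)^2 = -14666178816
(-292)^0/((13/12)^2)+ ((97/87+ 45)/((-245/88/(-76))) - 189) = 3856898209/3602235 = 1070.70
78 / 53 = 1.47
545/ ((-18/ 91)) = -49595/ 18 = -2755.28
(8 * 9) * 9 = 648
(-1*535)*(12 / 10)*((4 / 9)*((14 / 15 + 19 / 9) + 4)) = -2010.01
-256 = -256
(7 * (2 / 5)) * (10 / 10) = 14 / 5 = 2.80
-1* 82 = -82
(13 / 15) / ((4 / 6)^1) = 13 / 10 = 1.30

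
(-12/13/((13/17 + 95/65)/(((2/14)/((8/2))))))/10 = -17/11480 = -0.00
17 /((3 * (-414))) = -17 /1242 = -0.01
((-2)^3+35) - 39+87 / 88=-969 / 88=-11.01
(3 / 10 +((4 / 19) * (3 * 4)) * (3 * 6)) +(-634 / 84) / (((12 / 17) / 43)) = -19822421 / 47880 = -414.00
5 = 5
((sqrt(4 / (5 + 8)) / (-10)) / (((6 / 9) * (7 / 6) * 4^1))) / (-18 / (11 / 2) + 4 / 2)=99 * sqrt(13) / 25480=0.01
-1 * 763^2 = -582169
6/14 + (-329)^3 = -249279020/7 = -35611288.57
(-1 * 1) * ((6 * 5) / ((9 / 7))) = -70 / 3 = -23.33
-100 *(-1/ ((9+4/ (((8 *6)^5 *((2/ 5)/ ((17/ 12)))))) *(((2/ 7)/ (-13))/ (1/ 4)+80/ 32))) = 2140353331200/ 464644838671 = 4.61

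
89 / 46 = 1.93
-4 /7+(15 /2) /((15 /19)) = 125 /14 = 8.93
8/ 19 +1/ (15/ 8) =272/ 285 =0.95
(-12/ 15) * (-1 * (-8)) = -32/ 5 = -6.40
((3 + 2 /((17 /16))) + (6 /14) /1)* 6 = 3792 /119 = 31.87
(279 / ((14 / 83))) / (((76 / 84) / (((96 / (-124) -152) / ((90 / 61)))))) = -17983776 / 95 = -189302.91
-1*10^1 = -10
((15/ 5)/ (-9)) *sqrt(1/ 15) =-sqrt(15)/ 45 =-0.09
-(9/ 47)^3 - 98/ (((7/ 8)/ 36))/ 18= -23257081/ 103823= -224.01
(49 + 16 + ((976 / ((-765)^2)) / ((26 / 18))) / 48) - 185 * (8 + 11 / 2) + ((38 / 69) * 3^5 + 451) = -215540120369 / 116654850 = -1847.67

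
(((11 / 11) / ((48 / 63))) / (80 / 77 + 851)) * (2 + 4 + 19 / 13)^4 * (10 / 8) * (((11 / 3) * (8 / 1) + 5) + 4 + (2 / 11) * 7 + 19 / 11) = 7396178781145 / 29980824432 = 246.70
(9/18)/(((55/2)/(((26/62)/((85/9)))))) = 117/144925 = 0.00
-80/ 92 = -0.87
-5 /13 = -0.38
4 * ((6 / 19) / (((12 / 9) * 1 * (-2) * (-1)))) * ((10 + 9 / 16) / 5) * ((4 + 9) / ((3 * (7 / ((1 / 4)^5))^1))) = 6591 / 10895360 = 0.00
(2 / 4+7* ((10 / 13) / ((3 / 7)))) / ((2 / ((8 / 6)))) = 1019 / 117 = 8.71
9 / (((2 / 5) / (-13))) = -585 / 2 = -292.50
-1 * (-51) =51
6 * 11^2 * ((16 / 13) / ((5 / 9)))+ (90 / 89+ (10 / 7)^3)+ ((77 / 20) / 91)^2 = 3327178181287 / 2063625200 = 1612.30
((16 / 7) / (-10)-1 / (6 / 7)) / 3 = -293 / 630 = -0.47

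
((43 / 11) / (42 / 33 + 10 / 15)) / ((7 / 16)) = 129 / 28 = 4.61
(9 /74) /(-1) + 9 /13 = 549 /962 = 0.57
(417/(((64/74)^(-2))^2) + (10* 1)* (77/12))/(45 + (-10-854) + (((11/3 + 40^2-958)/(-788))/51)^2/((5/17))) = -183345169298108760/504781418725971227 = -0.36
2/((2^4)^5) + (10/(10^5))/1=33393/327680000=0.00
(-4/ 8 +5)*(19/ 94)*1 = 0.91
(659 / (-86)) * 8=-2636 / 43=-61.30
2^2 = 4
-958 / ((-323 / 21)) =20118 / 323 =62.28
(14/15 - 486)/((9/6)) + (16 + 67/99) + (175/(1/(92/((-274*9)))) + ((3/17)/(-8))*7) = -2890292459/9222840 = -313.38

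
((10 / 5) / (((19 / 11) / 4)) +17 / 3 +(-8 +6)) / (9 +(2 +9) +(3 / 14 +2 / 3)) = 6622 / 16663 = 0.40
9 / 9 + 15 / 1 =16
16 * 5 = 80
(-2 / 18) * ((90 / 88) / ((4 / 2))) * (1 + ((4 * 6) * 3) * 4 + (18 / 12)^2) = -5825 / 352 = -16.55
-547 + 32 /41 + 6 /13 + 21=-279696 /533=-524.76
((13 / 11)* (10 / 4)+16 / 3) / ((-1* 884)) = -547 / 58344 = -0.01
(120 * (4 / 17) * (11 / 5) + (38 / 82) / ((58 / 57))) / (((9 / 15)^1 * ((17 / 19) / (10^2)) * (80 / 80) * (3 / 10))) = 40051667500 / 1030863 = 38852.56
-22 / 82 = -11 / 41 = -0.27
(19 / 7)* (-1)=-19 / 7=-2.71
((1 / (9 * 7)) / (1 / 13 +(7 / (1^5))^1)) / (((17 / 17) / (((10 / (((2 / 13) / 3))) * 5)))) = 4225 / 1932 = 2.19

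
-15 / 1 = -15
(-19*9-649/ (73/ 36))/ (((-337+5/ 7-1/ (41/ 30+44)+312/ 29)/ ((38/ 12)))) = 62724805773/ 13131779032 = 4.78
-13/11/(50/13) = -169/550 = -0.31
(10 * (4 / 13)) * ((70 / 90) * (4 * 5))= 5600 / 117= 47.86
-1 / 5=-0.20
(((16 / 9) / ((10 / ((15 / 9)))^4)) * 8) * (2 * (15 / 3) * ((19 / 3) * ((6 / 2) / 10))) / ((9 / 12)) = 608 / 2187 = 0.28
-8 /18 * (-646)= 2584 /9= 287.11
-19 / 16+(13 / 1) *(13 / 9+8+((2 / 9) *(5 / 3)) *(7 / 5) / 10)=264091 / 2160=122.26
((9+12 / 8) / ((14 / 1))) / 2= 0.38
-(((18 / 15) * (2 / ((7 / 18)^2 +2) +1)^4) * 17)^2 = -15422002415201976210562500 / 192736683677748946849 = -80015.92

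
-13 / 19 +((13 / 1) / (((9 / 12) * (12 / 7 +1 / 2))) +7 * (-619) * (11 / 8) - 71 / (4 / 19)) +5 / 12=-88881013 / 14136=-6287.56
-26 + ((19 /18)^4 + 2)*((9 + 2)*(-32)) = -7656592 /6561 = -1166.99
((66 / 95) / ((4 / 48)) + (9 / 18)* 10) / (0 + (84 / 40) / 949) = 6026.98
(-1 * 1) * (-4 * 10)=40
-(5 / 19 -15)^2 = -78400 / 361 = -217.17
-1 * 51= -51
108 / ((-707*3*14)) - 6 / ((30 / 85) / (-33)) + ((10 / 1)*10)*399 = 200241471 / 4949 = 40461.00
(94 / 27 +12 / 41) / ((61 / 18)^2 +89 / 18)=0.23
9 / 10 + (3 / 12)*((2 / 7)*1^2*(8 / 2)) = 83 / 70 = 1.19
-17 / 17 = -1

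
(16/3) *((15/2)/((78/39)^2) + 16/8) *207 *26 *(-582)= -64734696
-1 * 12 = -12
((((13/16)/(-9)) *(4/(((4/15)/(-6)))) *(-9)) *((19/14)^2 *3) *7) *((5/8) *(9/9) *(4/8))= -3167775/3584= -883.87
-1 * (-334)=334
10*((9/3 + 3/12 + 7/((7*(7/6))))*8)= 2300/7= 328.57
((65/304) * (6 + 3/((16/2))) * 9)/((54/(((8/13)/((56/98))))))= 0.24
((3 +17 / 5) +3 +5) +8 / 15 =224 / 15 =14.93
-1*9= -9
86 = 86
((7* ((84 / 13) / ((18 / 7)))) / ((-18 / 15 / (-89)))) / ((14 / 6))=21805 / 39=559.10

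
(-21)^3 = -9261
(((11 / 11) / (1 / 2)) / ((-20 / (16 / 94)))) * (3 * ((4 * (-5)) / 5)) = 48 / 235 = 0.20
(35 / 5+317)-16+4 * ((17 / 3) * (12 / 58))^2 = 263652 / 841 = 313.50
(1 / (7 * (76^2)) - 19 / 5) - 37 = -8248123 / 202160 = -40.80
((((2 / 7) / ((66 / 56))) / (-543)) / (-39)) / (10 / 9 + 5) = 8 / 4270695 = 0.00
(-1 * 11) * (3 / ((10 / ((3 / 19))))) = -99 / 190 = -0.52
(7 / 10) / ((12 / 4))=7 / 30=0.23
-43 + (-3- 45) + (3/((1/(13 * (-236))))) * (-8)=73541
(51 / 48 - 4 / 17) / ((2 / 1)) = 225 / 544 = 0.41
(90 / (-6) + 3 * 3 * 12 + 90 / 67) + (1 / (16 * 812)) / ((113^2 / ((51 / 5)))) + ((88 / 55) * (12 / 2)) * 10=10578284986137 / 55574774080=190.34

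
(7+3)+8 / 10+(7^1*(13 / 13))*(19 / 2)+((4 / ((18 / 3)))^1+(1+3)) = 2459 / 30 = 81.97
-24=-24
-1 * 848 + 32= -816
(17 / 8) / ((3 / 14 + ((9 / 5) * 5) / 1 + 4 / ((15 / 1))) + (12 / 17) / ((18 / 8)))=30345 / 139868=0.22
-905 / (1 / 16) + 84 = -14396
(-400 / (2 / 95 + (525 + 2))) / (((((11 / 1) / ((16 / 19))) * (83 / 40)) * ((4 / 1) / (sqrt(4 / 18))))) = -320000 * sqrt(2) / 137133513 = -0.00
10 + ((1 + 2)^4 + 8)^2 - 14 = 7917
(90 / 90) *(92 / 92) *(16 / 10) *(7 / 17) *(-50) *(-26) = 14560 / 17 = 856.47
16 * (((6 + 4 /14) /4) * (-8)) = -1408 /7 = -201.14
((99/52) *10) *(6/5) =297/13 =22.85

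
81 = 81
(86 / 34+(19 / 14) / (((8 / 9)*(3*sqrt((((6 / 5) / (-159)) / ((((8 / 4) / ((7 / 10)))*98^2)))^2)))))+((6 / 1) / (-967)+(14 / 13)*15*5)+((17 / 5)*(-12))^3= 95234703492229 / 53426750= 1782528.48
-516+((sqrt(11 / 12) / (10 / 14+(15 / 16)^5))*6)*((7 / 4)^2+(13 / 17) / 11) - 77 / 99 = -4651 / 9+4298964992*sqrt(33) / 1974440435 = -504.27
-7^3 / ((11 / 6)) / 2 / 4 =-1029 / 44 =-23.39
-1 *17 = -17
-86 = -86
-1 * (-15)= 15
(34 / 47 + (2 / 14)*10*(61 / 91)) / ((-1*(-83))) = 50328 / 2484937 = 0.02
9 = 9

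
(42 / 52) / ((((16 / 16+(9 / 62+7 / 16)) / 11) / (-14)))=-802032 / 10205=-78.59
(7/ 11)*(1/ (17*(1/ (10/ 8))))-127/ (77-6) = -1.74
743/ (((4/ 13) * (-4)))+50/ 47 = -453173/ 752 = -602.62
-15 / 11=-1.36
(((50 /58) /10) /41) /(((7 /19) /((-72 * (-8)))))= 27360 /8323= 3.29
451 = 451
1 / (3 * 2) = 1 / 6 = 0.17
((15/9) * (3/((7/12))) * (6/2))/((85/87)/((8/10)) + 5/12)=2088/133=15.70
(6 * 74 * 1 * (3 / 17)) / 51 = 444 / 289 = 1.54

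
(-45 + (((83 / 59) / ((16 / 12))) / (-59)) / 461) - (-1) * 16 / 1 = -186150205 / 6418964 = -29.00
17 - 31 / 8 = 105 / 8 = 13.12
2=2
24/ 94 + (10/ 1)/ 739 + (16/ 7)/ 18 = 0.40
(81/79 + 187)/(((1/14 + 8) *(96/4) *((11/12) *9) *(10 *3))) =51989/13256595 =0.00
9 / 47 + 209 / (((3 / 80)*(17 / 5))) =3929659 / 2397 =1639.41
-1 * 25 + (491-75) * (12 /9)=1589 /3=529.67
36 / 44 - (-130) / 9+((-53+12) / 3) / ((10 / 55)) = -11861 / 198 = -59.90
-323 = -323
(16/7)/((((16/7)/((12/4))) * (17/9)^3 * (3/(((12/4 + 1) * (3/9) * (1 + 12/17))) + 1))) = 253692/1321597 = 0.19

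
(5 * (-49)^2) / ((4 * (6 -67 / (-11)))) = 18865 / 76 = 248.22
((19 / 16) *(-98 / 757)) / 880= -931 / 5329280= -0.00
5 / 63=0.08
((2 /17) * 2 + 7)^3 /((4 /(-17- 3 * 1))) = -9304335 /4913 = -1893.82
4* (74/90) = 148/45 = 3.29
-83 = -83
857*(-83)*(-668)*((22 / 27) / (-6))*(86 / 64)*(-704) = 494446376248 / 81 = 6104276249.98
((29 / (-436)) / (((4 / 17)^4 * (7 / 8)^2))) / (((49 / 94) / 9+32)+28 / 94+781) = -1024552107 / 29401094072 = -0.03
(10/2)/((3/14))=70/3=23.33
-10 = -10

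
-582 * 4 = -2328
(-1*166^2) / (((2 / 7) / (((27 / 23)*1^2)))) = -2604042 / 23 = -113219.22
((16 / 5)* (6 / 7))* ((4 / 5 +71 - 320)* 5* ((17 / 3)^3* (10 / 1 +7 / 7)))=-2146155616 / 315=-6813192.43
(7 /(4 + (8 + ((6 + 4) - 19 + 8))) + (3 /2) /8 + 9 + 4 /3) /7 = 5891 /3696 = 1.59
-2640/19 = -138.95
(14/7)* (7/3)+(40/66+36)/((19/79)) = 32786/209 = 156.87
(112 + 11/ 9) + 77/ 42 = 2071/ 18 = 115.06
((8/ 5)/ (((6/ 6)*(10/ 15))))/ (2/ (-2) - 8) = -4/ 15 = -0.27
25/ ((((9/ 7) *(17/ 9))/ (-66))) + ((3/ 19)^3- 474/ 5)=-451374777/ 583015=-774.21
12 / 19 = 0.63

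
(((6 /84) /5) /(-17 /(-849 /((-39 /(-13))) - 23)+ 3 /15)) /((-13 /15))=-135 /2093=-0.06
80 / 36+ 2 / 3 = 26 / 9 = 2.89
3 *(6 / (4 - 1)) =6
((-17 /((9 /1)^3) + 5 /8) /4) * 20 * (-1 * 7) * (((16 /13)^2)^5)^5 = -24669511988208486336335759296359985628595545085179212758442311680 /36299040355178363987449638339404007752656468971445060267521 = -679618.85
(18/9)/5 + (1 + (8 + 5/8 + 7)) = 681/40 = 17.02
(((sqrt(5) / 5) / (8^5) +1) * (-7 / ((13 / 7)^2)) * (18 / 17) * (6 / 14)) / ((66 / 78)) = -2646 / 2431 - 1323 * sqrt(5) / 199147520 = -1.09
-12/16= -3/4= -0.75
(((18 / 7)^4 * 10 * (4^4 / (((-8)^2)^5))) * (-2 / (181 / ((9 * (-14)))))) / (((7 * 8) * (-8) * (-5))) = 59049 / 911382413312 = 0.00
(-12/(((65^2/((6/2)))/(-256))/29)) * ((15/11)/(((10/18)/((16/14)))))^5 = 125663519717720064/11436163063325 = 10988.26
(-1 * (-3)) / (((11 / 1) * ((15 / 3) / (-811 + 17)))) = -2382 / 55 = -43.31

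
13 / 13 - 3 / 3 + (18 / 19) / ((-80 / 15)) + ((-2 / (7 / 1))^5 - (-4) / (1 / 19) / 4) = 48079963 / 2554664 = 18.82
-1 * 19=-19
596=596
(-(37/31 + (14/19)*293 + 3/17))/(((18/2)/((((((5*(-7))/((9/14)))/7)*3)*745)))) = 113450864800/270351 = 419642.85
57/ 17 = 3.35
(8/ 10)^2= 16/ 25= 0.64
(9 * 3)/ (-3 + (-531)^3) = -9/ 49907098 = -0.00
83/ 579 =0.14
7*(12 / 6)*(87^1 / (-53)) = -1218 / 53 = -22.98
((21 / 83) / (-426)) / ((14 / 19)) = -19 / 23572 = -0.00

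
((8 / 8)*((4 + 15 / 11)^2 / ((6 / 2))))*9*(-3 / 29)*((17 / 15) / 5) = -177531 / 87725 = -2.02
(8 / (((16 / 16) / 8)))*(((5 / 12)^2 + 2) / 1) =139.11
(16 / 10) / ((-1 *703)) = -8 / 3515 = -0.00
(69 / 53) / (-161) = -3 / 371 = -0.01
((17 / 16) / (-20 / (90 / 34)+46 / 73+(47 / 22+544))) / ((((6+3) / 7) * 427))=13651 / 3803352440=0.00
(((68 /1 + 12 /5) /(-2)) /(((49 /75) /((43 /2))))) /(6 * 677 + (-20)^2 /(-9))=-255420 /885871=-0.29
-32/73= -0.44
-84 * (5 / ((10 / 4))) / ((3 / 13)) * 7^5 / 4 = -3058874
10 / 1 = 10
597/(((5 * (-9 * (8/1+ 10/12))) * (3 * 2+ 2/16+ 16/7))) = -22288/124815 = -0.18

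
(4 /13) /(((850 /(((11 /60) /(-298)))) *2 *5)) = -11 /493935000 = -0.00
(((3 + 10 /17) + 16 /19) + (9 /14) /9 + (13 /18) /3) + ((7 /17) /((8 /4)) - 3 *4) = -860959 /122094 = -7.05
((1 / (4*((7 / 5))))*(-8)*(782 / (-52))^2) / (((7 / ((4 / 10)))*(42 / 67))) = -10243027 / 347802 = -29.45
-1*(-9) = 9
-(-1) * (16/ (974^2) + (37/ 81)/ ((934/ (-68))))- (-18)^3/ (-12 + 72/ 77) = -527.10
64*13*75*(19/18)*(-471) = -31023200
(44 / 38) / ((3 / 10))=220 / 57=3.86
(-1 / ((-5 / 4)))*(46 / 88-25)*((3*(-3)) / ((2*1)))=9693 / 110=88.12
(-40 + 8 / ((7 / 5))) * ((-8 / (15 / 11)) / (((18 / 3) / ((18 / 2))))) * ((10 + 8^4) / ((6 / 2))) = 2890624 / 7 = 412946.29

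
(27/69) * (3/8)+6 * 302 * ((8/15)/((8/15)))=333435/184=1812.15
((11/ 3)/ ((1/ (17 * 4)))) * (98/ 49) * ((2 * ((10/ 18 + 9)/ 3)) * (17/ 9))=4374304/ 729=6000.42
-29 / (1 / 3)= -87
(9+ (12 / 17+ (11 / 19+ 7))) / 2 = 8.64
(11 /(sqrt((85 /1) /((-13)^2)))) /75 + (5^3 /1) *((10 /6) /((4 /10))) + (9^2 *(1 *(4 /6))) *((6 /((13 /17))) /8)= 143 *sqrt(85) /6375 + 22378 /39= 574.00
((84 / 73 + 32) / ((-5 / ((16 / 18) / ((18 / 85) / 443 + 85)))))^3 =-3099374115678397444096000 / 9298827017794481312899835901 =-0.00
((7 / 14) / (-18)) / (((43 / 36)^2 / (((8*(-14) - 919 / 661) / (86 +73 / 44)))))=118722384 / 4713982973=0.03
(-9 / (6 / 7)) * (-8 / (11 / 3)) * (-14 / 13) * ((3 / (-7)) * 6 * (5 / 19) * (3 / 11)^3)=1224720 / 3616327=0.34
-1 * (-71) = 71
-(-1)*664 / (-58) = -332 / 29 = -11.45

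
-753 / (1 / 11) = -8283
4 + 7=11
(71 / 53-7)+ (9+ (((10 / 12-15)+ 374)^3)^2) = 5367743115657461363285 / 2472768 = 2170742712481503.06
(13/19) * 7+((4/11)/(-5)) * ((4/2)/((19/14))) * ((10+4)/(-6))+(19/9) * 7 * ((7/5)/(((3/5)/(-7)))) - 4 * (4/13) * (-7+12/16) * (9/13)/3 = -1118440006/4768335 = -234.56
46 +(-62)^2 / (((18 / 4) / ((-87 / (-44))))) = 57256 / 33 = 1735.03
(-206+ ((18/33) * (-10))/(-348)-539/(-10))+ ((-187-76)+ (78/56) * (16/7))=-64384191/156310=-411.90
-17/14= -1.21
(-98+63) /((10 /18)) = -63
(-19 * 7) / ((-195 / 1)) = 133 / 195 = 0.68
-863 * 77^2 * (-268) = 1371282836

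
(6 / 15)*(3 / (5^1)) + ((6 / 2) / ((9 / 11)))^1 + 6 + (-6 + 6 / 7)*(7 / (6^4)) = 8891 / 900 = 9.88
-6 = -6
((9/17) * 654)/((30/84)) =82404/85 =969.46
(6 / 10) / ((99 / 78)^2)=676 / 1815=0.37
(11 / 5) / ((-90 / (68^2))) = -25432 / 225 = -113.03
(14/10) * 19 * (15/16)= 399/16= 24.94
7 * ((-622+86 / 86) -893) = -10598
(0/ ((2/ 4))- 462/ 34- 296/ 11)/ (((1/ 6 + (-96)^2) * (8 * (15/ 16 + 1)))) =-90876/ 320556709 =-0.00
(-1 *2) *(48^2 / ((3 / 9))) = -13824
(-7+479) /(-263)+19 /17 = -3027 /4471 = -0.68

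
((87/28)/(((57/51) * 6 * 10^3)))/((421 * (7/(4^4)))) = 1972/48993875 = 0.00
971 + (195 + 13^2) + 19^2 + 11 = 1707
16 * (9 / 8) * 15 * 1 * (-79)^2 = 1685070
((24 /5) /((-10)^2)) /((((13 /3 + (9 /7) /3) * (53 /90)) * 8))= 567 /265000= 0.00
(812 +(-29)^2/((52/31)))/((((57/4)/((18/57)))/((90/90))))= 136590/4693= 29.11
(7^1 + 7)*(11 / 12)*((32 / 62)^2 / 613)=9856 / 1767279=0.01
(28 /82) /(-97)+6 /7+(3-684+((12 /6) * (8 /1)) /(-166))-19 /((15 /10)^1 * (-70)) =-23570639726 /34659555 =-680.06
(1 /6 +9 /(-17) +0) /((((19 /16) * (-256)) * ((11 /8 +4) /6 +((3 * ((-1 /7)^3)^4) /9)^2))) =21265516683242871998511 /15965230335868121577703270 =0.00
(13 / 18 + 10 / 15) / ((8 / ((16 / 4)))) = 25 / 36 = 0.69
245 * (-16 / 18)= -1960 / 9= -217.78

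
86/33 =2.61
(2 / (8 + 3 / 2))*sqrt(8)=8*sqrt(2) / 19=0.60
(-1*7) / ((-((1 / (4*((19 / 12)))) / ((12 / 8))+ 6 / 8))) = 532 / 65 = 8.18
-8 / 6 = -4 / 3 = -1.33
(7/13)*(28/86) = 98/559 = 0.18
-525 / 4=-131.25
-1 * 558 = -558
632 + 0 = 632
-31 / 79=-0.39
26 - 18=8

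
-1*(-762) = 762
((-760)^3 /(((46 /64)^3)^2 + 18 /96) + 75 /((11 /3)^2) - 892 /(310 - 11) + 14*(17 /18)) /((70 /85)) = -5281553485765097089721 /3223861812171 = -1638269191.88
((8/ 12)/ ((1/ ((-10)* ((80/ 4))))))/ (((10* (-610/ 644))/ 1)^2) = -414736/ 279075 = -1.49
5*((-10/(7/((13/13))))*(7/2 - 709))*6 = 211650/7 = 30235.71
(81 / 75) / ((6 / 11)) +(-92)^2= 423299 / 50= 8465.98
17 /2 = 8.50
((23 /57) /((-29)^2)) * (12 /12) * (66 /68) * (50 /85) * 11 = 13915 /4617931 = 0.00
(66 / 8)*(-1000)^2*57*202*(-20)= -1899810000000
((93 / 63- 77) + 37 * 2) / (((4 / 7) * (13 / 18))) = -48 / 13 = -3.69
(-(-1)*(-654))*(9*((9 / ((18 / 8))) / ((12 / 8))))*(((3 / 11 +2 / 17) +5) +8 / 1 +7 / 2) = -265111.32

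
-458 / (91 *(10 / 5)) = -2.52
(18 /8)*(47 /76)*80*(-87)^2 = 16008435 /19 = 842549.21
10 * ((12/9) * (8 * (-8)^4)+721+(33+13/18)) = 4000085/9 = 444453.89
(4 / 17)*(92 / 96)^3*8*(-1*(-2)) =12167 / 3672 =3.31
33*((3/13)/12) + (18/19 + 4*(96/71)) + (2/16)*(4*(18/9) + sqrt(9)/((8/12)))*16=2244065/70148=31.99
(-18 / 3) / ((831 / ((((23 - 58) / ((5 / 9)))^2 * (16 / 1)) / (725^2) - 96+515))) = -440600758 / 145598125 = -3.03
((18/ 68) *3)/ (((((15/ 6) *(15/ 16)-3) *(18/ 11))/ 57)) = -5016/ 119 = -42.15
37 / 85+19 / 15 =434 / 255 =1.70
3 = 3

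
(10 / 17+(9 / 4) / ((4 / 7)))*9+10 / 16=11249 / 272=41.36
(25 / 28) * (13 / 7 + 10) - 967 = -187457 / 196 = -956.41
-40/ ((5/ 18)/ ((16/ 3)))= -768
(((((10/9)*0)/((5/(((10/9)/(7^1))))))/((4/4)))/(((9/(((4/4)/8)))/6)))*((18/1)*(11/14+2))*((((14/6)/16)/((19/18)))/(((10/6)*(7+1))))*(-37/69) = 0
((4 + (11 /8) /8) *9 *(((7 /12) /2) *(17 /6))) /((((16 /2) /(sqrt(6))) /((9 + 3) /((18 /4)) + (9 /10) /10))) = 8758757 *sqrt(6) /819200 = 26.19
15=15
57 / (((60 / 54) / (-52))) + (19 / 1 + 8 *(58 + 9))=-10563 / 5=-2112.60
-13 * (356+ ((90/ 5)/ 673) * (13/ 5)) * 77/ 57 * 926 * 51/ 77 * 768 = -188314764598272/ 63935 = -2945409628.50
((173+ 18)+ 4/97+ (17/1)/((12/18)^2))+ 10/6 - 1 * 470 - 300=-627445/1164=-539.04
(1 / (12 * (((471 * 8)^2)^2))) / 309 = 1 / 747451989090091008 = 0.00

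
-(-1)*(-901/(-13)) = 901/13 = 69.31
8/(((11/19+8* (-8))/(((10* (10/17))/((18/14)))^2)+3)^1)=-268.06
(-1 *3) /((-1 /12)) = 36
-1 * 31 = -31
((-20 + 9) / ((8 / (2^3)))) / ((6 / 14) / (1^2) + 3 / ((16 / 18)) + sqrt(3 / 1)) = -43736 / 11987 + 34496 * sqrt(3) / 35961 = -1.99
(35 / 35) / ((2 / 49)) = 49 / 2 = 24.50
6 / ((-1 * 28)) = -3 / 14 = -0.21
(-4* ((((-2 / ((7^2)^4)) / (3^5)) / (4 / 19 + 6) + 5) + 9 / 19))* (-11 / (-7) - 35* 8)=67011258628474252 / 10992443607621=6096.12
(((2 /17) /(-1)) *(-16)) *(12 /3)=128 /17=7.53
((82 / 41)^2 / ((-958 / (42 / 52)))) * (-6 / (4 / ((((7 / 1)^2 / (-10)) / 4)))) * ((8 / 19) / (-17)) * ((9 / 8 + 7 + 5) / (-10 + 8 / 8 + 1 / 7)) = -453789 / 1995230432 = -0.00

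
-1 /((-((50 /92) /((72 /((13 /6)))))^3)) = 7847380942848 /34328125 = 228599.17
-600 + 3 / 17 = -10197 / 17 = -599.82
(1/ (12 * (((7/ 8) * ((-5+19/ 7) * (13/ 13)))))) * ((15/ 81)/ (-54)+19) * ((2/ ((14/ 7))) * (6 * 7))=-193879/ 5832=-33.24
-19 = -19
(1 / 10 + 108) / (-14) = -7.72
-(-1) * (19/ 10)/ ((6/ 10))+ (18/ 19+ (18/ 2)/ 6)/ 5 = 1042/ 285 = 3.66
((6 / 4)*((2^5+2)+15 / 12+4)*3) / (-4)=-44.16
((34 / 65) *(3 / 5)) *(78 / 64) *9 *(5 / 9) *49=93.71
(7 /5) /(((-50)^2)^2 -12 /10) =7 /31249994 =0.00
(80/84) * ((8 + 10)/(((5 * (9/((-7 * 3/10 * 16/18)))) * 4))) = -8/45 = -0.18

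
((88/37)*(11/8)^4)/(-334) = -161051/6327296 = -0.03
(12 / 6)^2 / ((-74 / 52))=-104 / 37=-2.81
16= 16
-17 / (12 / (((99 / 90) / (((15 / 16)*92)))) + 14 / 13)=-2431 / 134704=-0.02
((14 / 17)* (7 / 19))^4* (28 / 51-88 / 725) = 1458448534592 / 402455875410975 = 0.00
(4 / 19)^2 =16 / 361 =0.04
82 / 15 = 5.47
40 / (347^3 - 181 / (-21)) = 210 / 219355141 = 0.00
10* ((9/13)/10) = 9/13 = 0.69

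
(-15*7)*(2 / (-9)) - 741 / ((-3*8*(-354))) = 23.25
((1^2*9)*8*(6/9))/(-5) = -48/5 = -9.60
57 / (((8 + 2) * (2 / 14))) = 399 / 10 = 39.90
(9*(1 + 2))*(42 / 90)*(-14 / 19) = -882 / 95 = -9.28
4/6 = 2/3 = 0.67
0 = 0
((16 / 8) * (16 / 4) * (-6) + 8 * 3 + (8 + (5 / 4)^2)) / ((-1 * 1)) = 231 / 16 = 14.44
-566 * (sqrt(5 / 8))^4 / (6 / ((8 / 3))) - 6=-7507 / 72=-104.26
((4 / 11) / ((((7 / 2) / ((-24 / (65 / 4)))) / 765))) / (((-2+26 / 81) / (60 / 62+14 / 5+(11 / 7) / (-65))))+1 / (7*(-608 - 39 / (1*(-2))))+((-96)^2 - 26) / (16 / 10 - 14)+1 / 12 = -8689521755857 / 18128930820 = -479.32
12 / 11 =1.09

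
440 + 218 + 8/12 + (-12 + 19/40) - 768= -14503/120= -120.86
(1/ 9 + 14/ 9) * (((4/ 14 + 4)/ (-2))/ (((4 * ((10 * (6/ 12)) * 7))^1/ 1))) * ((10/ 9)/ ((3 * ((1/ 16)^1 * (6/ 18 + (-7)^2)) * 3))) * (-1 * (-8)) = -400/ 48951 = -0.01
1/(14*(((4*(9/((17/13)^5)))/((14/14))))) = 1419857/187131672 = 0.01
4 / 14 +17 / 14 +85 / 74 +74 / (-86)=2845 / 1591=1.79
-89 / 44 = -2.02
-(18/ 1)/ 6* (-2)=6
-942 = -942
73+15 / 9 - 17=173 / 3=57.67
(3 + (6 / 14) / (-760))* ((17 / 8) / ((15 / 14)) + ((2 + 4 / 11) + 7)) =34.03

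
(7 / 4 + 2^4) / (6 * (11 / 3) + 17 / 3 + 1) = 0.62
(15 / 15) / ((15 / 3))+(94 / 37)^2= 6.65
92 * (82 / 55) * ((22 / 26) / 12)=1886 / 195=9.67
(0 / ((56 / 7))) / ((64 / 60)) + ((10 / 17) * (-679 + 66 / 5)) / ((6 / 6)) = -6658 / 17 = -391.65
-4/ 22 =-2/ 11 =-0.18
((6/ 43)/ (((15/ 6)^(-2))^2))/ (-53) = -1875/ 18232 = -0.10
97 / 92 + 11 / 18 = 1379 / 828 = 1.67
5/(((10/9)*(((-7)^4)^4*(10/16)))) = 36/166164652848005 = 0.00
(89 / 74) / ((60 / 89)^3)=62742241 / 15984000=3.93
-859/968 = -0.89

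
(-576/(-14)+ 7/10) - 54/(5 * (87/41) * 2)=15955/406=39.30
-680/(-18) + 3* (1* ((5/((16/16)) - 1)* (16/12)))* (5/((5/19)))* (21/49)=10588/63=168.06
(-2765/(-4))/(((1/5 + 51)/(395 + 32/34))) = 5345.59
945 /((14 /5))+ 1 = 677 /2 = 338.50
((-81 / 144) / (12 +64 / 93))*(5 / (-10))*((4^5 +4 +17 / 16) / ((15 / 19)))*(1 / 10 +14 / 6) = 424767363 / 6041600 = 70.31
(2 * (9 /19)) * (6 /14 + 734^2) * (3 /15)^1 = 13576662 /133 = 102080.17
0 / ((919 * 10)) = 0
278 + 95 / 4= 1207 / 4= 301.75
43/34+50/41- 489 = -678203/1394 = -486.52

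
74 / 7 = 10.57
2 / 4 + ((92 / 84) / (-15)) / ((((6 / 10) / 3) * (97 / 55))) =3581 / 12222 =0.29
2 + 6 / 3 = 4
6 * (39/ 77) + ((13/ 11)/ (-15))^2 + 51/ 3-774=-143684942/ 190575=-753.95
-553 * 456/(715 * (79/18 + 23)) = -12.88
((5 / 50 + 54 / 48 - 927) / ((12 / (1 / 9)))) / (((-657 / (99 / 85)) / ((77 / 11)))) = 2851387 / 26805600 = 0.11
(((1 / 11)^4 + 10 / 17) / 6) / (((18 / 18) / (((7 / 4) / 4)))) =341663 / 7964704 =0.04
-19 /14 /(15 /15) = -19 /14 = -1.36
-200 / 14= -100 / 7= -14.29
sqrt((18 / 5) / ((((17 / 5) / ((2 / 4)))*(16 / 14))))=3*sqrt(238) / 68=0.68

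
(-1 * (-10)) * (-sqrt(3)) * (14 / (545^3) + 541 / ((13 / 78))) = -1050916033528 * sqrt(3) / 32375725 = -56222.37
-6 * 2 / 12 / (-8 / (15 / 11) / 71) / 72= 355 / 2112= 0.17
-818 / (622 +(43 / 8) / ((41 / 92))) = -67076 / 51993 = -1.29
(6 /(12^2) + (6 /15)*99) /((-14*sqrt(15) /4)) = -4757*sqrt(15) /6300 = -2.92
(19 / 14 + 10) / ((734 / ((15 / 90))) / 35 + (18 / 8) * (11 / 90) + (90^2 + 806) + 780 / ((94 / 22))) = 149460 / 121264883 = 0.00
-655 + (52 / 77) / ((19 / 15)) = -957485 / 1463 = -654.47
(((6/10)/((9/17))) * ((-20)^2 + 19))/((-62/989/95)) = -133848293/186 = -719614.48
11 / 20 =0.55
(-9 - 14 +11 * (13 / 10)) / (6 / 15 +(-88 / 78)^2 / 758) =-21.66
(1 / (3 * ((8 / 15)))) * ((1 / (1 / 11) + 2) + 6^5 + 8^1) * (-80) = -389850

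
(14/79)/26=7/1027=0.01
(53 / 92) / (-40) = -53 / 3680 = -0.01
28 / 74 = 14 / 37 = 0.38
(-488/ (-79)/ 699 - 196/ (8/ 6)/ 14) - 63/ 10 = -4636124/ 276105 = -16.79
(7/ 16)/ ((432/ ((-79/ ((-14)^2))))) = -79/ 193536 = -0.00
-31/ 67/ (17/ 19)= -589/ 1139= -0.52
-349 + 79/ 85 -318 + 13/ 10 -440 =-187811/ 170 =-1104.77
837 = 837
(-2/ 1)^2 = 4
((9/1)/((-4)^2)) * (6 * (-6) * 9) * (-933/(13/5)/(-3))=-1133595/52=-21799.90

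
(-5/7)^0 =1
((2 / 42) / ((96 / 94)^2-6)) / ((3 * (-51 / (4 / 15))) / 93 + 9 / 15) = 136958 / 79401735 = 0.00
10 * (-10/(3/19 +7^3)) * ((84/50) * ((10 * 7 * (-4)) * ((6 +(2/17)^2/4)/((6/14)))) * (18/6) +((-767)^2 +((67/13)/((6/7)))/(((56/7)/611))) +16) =-749845735285/4522272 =-165811.73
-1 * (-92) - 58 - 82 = -48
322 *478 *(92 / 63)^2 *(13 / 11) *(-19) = -45968288704 / 6237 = -7370256.33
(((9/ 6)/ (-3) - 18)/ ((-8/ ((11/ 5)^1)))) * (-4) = -20.35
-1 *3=-3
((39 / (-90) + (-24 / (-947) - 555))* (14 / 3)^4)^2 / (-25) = -91860965990171845547584 / 33097296650625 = -2775482449.82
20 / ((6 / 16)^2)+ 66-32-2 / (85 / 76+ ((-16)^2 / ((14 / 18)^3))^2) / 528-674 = -260886084738938953 / 524101509506718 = -497.78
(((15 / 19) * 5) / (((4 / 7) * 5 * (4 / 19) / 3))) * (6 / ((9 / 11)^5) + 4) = 7014595 / 17496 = 400.93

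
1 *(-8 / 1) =-8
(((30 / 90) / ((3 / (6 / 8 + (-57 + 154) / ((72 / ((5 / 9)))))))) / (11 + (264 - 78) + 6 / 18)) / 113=971 / 130045824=0.00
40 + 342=382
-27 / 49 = -0.55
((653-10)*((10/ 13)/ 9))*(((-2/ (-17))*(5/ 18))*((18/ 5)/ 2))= 6430/ 1989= 3.23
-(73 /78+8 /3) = -281 /78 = -3.60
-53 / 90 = -0.59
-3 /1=-3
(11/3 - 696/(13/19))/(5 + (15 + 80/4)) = -39529/1560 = -25.34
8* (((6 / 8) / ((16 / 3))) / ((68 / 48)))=27 / 34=0.79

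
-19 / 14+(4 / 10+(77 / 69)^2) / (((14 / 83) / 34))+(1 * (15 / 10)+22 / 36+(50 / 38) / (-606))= 106293242453 / 319772565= 332.40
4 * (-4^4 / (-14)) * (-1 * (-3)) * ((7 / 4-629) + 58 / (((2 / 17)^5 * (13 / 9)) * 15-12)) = -12406095880320 / 89447351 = -138697.19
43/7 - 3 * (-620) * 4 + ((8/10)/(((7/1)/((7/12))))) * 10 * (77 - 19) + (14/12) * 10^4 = 402181/21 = 19151.48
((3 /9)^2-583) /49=-5246 /441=-11.90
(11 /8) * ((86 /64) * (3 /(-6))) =-0.92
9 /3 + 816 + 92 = 911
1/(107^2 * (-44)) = -0.00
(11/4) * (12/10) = 3.30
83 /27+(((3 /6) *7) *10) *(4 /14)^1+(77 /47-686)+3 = -848057 /1269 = -668.29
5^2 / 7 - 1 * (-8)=81 / 7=11.57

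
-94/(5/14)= -1316/5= -263.20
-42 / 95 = -0.44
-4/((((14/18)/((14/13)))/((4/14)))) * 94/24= -564/91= -6.20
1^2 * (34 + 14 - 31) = 17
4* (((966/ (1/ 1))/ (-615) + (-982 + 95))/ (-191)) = 18.61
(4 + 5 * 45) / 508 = 229 / 508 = 0.45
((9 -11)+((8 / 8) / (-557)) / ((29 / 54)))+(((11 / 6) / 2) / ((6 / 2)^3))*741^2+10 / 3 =10841035547 / 581508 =18642.97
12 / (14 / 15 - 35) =-180 / 511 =-0.35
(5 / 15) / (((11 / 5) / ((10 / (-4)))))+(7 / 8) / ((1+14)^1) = -0.32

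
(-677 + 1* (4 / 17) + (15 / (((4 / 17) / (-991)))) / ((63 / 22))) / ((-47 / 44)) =357173410 / 16779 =21286.93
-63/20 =-3.15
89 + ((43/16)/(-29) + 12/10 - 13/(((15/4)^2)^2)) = 2115076933/23490000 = 90.04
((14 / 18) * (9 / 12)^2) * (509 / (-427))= -509 / 976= -0.52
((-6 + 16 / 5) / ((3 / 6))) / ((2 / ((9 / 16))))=-63 / 40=-1.58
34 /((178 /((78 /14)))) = 663 /623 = 1.06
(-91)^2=8281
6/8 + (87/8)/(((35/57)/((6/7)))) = 3903/245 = 15.93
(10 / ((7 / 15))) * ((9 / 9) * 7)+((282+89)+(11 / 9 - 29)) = 4439 / 9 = 493.22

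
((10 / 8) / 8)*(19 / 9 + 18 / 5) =257 / 288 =0.89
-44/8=-11/2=-5.50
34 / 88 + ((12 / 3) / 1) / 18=241 / 396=0.61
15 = 15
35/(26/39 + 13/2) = 210/43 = 4.88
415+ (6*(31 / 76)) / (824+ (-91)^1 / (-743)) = 9656402809 / 23268274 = 415.00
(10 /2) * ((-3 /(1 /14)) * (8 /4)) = -420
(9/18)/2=1/4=0.25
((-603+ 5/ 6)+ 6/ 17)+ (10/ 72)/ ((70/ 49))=-736501/ 1224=-601.72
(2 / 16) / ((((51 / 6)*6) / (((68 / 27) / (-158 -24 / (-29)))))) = -29 / 738396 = -0.00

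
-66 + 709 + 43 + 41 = 727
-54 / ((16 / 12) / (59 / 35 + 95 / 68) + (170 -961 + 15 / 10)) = 2377188 / 34736329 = 0.07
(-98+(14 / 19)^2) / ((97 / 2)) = -70364 / 35017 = -2.01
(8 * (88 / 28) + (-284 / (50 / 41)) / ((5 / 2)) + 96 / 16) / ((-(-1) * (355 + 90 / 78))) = -352677 / 2025625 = -0.17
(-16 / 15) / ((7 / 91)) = -208 / 15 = -13.87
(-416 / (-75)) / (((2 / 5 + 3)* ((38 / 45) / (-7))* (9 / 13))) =-18928 / 969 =-19.53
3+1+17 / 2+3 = 31 / 2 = 15.50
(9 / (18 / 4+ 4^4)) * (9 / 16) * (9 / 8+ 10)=7209 / 33344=0.22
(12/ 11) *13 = 156/ 11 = 14.18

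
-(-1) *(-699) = -699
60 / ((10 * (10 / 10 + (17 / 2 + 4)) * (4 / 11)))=11 / 9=1.22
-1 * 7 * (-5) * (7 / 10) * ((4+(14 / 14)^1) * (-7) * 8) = -6860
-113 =-113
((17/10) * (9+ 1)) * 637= 10829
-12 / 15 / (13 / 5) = -0.31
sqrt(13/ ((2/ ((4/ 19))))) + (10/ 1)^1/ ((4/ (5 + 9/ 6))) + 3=sqrt(494)/ 19 + 77/ 4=20.42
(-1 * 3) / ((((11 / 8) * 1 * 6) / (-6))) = 24 / 11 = 2.18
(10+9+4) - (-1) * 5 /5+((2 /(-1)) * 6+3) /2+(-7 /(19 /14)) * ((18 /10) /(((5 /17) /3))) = -75.20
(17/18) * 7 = 119/18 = 6.61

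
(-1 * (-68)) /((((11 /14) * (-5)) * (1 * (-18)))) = 476 /495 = 0.96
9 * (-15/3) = -45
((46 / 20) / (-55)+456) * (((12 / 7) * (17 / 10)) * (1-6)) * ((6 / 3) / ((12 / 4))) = -8526418 / 1925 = -4429.31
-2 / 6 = -1 / 3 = -0.33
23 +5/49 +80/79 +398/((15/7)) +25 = 13636451/58065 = 234.85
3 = 3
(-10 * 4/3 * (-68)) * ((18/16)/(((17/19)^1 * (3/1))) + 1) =3860/3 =1286.67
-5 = -5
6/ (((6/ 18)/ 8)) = 144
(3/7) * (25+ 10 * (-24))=-645/7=-92.14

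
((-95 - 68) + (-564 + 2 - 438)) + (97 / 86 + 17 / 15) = -1497353 / 1290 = -1160.74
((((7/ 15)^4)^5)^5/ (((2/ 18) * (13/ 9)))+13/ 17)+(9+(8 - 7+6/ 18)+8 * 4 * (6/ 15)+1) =276183867573860576535467285789801852518482435877056458078301341621240645476670798306679366403701413805770862259173504392/ 11092595090775625612938125354606939418925398003673571323187708783111748232883160547590506439519231207668781280517578125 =24.90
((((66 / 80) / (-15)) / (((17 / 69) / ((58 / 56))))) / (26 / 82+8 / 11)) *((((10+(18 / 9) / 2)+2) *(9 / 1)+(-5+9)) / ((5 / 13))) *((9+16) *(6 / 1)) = -15615109653 / 1494640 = -10447.41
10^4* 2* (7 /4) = 35000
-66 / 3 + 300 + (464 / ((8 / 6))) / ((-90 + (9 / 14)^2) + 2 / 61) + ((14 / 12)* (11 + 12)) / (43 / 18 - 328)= 1719662072257 / 6275413727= 274.03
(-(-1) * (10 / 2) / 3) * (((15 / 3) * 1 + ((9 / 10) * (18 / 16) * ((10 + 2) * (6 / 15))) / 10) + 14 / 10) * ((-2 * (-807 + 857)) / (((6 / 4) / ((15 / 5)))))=-6886 / 3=-2295.33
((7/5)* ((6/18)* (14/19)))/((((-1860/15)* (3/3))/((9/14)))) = -0.00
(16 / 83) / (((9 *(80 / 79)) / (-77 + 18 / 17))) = -101989 / 63495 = -1.61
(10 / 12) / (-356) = -5 / 2136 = -0.00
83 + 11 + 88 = 182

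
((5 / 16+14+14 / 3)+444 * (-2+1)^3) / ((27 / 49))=-999649 / 1296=-771.33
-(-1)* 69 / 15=23 / 5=4.60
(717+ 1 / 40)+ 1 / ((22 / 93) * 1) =721.25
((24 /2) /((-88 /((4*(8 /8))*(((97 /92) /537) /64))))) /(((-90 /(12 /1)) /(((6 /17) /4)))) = 97 /492722560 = 0.00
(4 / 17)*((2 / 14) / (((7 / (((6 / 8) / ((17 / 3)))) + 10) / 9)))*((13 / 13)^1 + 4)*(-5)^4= 15.03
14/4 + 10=27/2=13.50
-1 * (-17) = 17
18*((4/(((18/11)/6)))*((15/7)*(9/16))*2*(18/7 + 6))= 267300/49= 5455.10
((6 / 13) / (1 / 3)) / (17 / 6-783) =-108 / 60853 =-0.00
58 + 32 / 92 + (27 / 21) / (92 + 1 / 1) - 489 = -2149316 / 4991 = -430.64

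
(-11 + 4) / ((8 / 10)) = -35 / 4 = -8.75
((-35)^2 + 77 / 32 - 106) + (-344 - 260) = 16557 / 32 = 517.41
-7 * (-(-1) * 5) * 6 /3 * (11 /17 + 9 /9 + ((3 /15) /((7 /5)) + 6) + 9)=-19980 /17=-1175.29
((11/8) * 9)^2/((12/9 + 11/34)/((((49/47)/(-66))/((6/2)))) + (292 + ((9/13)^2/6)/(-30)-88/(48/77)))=-20696330655/22142036816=-0.93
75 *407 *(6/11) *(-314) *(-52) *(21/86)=2854542600/43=66384711.63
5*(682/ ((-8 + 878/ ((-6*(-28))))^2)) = 443.20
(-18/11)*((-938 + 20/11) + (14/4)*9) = 179127/121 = 1480.39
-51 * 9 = -459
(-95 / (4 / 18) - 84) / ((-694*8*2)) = 1023 / 22208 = 0.05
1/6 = 0.17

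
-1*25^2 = -625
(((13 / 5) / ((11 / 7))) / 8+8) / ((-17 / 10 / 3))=-10833 / 748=-14.48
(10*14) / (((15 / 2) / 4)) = 224 / 3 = 74.67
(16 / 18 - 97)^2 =748225 / 81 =9237.35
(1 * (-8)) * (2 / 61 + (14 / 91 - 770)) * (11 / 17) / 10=26860328 / 67405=398.49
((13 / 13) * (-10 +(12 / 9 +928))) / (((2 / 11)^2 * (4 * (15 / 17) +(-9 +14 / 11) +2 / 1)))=-31202633 / 2466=-12653.14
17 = 17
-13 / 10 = -1.30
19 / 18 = 1.06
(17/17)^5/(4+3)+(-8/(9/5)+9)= 4.70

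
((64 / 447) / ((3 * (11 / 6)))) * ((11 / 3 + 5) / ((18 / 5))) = 8320 / 132759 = 0.06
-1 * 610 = -610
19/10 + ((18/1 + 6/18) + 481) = 15037/30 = 501.23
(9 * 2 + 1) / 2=9.50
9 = 9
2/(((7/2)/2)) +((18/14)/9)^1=1.29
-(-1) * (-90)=-90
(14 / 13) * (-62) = -868 / 13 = -66.77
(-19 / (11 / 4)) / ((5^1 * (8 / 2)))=-19 / 55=-0.35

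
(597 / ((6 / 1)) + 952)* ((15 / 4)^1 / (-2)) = -31545 / 16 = -1971.56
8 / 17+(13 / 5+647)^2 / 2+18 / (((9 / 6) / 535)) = 92399484 / 425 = 217410.55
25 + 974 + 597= 1596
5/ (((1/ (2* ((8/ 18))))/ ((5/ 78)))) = 100/ 351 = 0.28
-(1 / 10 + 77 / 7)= -111 / 10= -11.10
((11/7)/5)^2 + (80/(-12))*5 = -122137/3675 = -33.23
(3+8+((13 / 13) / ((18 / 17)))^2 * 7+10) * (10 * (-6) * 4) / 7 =-25220 / 27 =-934.07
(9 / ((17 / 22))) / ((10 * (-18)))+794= 793.94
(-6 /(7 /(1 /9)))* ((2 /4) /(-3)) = 1 /63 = 0.02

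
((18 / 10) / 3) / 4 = 3 / 20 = 0.15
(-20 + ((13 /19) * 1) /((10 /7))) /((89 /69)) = -255921 /16910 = -15.13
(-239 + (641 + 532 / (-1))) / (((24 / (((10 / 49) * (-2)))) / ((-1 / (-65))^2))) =1 / 1911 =0.00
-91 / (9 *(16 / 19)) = -1729 / 144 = -12.01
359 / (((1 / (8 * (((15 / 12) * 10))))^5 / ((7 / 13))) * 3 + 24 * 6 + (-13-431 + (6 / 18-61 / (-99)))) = -2487870000000000 / 2072419999996139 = -1.20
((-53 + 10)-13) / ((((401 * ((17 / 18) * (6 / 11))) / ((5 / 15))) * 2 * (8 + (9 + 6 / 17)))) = -308 / 118295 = -0.00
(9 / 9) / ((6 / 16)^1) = 8 / 3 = 2.67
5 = 5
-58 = -58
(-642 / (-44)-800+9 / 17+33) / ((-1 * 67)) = 281203 / 25058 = 11.22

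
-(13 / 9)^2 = -169 / 81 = -2.09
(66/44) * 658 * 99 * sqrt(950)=488565 * sqrt(38)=3011716.93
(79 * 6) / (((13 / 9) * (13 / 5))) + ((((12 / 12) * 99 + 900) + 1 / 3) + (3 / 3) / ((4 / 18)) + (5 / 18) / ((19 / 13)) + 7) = 32864995 / 28899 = 1137.24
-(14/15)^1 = -14/15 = -0.93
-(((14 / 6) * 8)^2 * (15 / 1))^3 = -3855122432000 / 27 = -142782312296.30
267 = 267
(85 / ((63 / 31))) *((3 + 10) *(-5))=-171275 / 63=-2718.65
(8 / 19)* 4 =32 / 19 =1.68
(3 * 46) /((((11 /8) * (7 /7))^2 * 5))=8832 /605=14.60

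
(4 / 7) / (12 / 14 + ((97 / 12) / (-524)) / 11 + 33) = 276672 / 16392137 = 0.02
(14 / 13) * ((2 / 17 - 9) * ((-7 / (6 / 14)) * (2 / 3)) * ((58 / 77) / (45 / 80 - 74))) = -27465088 / 25707825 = -1.07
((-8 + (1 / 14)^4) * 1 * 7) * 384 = -7375848 / 343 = -21503.93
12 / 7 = 1.71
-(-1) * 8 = 8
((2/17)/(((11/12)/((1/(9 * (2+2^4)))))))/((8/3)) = 1/3366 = 0.00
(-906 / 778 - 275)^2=76266.84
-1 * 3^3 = -27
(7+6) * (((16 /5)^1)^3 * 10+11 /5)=107211 /25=4288.44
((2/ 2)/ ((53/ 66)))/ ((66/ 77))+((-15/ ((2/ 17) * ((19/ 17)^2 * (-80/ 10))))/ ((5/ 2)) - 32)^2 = 320429187325/ 442048832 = 724.87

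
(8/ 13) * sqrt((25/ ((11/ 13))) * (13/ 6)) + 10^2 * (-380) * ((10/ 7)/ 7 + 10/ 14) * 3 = -5130000/ 49 + 20 * sqrt(66)/ 33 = -104688.95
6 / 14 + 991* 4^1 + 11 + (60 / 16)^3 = 1804617 / 448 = 4028.16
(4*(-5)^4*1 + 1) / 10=2501 / 10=250.10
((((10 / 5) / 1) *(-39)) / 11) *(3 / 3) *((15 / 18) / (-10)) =13 / 22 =0.59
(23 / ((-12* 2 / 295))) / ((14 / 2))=-6785 / 168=-40.39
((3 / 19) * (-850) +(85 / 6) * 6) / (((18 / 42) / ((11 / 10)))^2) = -1108723 / 3420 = -324.19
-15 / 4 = -3.75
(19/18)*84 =266/3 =88.67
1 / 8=0.12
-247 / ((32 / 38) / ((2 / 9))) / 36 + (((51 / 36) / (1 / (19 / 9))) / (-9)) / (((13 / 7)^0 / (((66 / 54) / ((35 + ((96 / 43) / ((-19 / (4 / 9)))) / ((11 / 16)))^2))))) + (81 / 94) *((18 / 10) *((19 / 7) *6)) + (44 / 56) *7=328307500296656004157 / 11340783555736934880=28.95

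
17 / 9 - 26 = -217 / 9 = -24.11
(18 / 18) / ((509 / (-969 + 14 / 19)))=-18397 / 9671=-1.90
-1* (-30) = 30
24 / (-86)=-0.28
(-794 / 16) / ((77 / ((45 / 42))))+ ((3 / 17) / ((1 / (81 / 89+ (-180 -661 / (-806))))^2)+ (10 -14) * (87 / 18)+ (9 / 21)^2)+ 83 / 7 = 3168678864038948219 / 565807929422736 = 5600.27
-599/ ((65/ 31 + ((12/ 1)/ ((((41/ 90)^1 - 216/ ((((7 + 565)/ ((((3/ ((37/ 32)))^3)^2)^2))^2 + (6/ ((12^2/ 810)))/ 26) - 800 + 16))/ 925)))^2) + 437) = -183504965195996920911461477223267300754226476118018308994956346687055454721524467439746203795124054284463401/ 70536218789056587674867984769634526550156705347045883540642380159497140534340906671725563380527126559016827619948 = -0.00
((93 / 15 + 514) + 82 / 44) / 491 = 57427 / 54010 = 1.06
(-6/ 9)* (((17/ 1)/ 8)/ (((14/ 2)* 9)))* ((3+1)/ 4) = -0.02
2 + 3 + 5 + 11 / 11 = 11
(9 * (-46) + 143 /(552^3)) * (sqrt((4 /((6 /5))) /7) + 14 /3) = -2217.69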